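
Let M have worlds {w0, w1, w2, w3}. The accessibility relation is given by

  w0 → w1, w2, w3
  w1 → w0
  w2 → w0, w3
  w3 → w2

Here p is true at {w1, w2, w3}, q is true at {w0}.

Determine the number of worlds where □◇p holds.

w0: successors {w1, w2, w3}; ◇p there: w1:F, w2:T, w3:T. ✗
w1: successors {w0}; ◇p there: w0:T. ✓
w2: successors {w0, w3}; ◇p there: w0:T, w3:T. ✓
w3: successors {w2}; ◇p there: w2:T. ✓
Satisfying worlds: {w1, w2, w3}.

3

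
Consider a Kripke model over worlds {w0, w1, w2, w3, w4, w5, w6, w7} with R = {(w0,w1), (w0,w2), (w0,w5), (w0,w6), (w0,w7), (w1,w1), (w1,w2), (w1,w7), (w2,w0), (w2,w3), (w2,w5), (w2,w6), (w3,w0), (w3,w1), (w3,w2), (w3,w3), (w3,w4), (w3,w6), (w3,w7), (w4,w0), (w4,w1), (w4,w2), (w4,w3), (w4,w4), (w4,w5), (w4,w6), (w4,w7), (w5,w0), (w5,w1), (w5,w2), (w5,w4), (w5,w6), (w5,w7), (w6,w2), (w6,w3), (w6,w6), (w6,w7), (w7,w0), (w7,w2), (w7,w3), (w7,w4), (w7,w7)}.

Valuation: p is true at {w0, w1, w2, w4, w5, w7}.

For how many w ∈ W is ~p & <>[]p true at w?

1

w0: ~p is F, <>[]p is T. ✗
w1: ~p is F, <>[]p is T. ✗
w2: ~p is F, <>[]p is F. ✗
w3: ~p is T, <>[]p is T. ✓
w4: ~p is F, <>[]p is T. ✗
w5: ~p is F, <>[]p is T. ✗
w6: ~p is T, <>[]p is F. ✗
w7: ~p is F, <>[]p is F. ✗
Satisfying worlds: {w3}.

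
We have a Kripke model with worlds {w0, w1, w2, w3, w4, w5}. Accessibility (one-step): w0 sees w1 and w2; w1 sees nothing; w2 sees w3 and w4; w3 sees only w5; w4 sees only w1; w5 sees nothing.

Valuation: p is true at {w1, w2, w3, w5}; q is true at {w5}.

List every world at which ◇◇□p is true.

{w0, w2}

w0: successors {w1, w2}; ◇□p there: w1:F, w2:T. ✓
w1: no successors, so ◇◇□p fails. ✗
w2: successors {w3, w4}; ◇□p there: w3:T, w4:T. ✓
w3: successors {w5}; ◇□p there: w5:F. ✗
w4: successors {w1}; ◇□p there: w1:F. ✗
w5: no successors, so ◇◇□p fails. ✗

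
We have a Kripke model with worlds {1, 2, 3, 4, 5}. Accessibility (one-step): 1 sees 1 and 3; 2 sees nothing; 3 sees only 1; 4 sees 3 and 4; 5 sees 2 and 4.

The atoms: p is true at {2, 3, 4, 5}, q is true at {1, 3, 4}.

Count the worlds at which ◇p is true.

3

1: successors {1, 3}; p there: 1:F, 3:T. ✓
2: no successors, so ◇p fails. ✗
3: successors {1}; p there: 1:F. ✗
4: successors {3, 4}; p there: 3:T, 4:T. ✓
5: successors {2, 4}; p there: 2:T, 4:T. ✓
Satisfying worlds: {1, 4, 5}.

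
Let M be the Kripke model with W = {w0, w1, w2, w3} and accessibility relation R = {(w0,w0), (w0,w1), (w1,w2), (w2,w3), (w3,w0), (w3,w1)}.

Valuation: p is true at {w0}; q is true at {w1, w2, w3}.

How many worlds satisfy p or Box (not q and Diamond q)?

w0: p is T, Box (not q and Diamond q) is F. ✓
w1: p is F, Box (not q and Diamond q) is F. ✗
w2: p is F, Box (not q and Diamond q) is F. ✗
w3: p is F, Box (not q and Diamond q) is F. ✗
Satisfying worlds: {w0}.

1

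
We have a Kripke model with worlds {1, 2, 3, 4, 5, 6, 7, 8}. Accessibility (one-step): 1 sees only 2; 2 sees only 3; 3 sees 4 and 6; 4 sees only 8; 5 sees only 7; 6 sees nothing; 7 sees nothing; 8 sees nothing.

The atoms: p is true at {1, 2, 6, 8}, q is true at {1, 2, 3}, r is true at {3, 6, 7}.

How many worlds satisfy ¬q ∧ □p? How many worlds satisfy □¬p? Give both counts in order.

4 and 5

For ¬q ∧ □p:
1: ¬q is F, □p is T. ✗
2: ¬q is F, □p is F. ✗
3: ¬q is F, □p is F. ✗
4: ¬q is T, □p is T. ✓
5: ¬q is T, □p is F. ✗
6: ¬q is T, □p is T. ✓
7: ¬q is T, □p is T. ✓
8: ¬q is T, □p is T. ✓
— 4 worlds.
For □¬p:
1: successors {2}; ¬p there: 2:F. ✗
2: successors {3}; ¬p there: 3:T. ✓
3: successors {4, 6}; ¬p there: 4:T, 6:F. ✗
4: successors {8}; ¬p there: 8:F. ✗
5: successors {7}; ¬p there: 7:T. ✓
6: no successors, so □¬p holds vacuously. ✓
7: no successors, so □¬p holds vacuously. ✓
8: no successors, so □¬p holds vacuously. ✓
— 5 worlds.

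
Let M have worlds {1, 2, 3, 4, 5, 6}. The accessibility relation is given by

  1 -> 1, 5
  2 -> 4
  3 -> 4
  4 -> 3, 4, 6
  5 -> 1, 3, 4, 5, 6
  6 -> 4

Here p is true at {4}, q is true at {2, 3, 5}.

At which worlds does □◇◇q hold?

{1, 2, 3, 4, 5, 6}

1: successors {1, 5}; ◇◇q there: 1:T, 5:T. ✓
2: successors {4}; ◇◇q there: 4:T. ✓
3: successors {4}; ◇◇q there: 4:T. ✓
4: successors {3, 4, 6}; ◇◇q there: 3:T, 4:T, 6:T. ✓
5: successors {1, 3, 4, 5, 6}; ◇◇q there: 1:T, 3:T, 4:T, 5:T, 6:T. ✓
6: successors {4}; ◇◇q there: 4:T. ✓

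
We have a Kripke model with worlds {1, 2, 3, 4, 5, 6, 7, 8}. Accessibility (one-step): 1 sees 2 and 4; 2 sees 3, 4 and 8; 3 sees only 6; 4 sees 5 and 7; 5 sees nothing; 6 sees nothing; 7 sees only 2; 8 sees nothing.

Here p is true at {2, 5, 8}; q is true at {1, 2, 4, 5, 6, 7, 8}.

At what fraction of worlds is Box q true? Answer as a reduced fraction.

7/8

1: successors {2, 4}; q there: 2:T, 4:T. ✓
2: successors {3, 4, 8}; q there: 3:F, 4:T, 8:T. ✗
3: successors {6}; q there: 6:T. ✓
4: successors {5, 7}; q there: 5:T, 7:T. ✓
5: no successors, so Box q holds vacuously. ✓
6: no successors, so Box q holds vacuously. ✓
7: successors {2}; q there: 2:T. ✓
8: no successors, so Box q holds vacuously. ✓
That's 7 of 8 worlds, so 7/8.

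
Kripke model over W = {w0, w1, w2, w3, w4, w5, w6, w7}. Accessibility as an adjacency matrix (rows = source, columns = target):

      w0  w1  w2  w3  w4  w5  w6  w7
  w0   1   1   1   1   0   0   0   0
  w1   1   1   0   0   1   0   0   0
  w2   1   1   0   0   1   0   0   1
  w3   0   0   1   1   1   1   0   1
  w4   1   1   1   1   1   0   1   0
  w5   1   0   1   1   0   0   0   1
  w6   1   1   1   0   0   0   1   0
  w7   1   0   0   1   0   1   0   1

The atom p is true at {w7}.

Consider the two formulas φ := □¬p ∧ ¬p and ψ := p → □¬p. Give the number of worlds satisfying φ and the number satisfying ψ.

For □¬p ∧ ¬p:
w0: □¬p is T, ¬p is T. ✓
w1: □¬p is T, ¬p is T. ✓
w2: □¬p is F, ¬p is T. ✗
w3: □¬p is F, ¬p is T. ✗
w4: □¬p is T, ¬p is T. ✓
w5: □¬p is F, ¬p is T. ✗
w6: □¬p is T, ¬p is T. ✓
w7: □¬p is F, ¬p is F. ✗
— 4 worlds.
For p → □¬p:
w0: p is F, □¬p is T. ✓
w1: p is F, □¬p is T. ✓
w2: p is F, □¬p is F. ✓
w3: p is F, □¬p is F. ✓
w4: p is F, □¬p is T. ✓
w5: p is F, □¬p is F. ✓
w6: p is F, □¬p is T. ✓
w7: p is T, □¬p is F. ✗
— 7 worlds.

4 and 7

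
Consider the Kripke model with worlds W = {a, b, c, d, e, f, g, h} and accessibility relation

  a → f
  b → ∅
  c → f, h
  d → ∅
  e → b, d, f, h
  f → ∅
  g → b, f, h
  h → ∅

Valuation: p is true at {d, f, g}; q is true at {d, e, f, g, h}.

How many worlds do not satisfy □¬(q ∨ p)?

a: successors {f}; ¬(q ∨ p) there: f:F. ✗
b: no successors, so □¬(q ∨ p) holds vacuously. ✓
c: successors {f, h}; ¬(q ∨ p) there: f:F, h:F. ✗
d: no successors, so □¬(q ∨ p) holds vacuously. ✓
e: successors {b, d, f, h}; ¬(q ∨ p) there: b:T, d:F, f:F, h:F. ✗
f: no successors, so □¬(q ∨ p) holds vacuously. ✓
g: successors {b, f, h}; ¬(q ∨ p) there: b:T, f:F, h:F. ✗
h: no successors, so □¬(q ∨ p) holds vacuously. ✓
Satisfying worlds: {b, d, f, h}.
So □¬(q ∨ p) fails at the other 4 worlds.

4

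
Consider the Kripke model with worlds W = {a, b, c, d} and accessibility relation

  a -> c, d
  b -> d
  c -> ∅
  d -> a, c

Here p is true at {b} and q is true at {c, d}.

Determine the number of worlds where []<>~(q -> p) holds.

2

a: successors {c, d}; <>~(q -> p) there: c:F, d:T. ✗
b: successors {d}; <>~(q -> p) there: d:T. ✓
c: no successors, so []<>~(q -> p) holds vacuously. ✓
d: successors {a, c}; <>~(q -> p) there: a:T, c:F. ✗
Satisfying worlds: {b, c}.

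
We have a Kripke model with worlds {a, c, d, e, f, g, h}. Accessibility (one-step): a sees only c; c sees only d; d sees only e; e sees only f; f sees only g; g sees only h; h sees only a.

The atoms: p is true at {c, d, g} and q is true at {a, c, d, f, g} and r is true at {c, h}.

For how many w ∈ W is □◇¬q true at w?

a: successors {c}; ◇¬q there: c:F. ✗
c: successors {d}; ◇¬q there: d:T. ✓
d: successors {e}; ◇¬q there: e:F. ✗
e: successors {f}; ◇¬q there: f:F. ✗
f: successors {g}; ◇¬q there: g:T. ✓
g: successors {h}; ◇¬q there: h:F. ✗
h: successors {a}; ◇¬q there: a:F. ✗
Satisfying worlds: {c, f}.

2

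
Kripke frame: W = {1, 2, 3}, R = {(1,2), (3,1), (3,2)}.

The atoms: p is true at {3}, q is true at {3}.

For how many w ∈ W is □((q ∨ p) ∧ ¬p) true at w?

1: successors {2}; (q ∨ p) ∧ ¬p there: 2:F. ✗
2: no successors, so □((q ∨ p) ∧ ¬p) holds vacuously. ✓
3: successors {1, 2}; (q ∨ p) ∧ ¬p there: 1:F, 2:F. ✗
Satisfying worlds: {2}.

1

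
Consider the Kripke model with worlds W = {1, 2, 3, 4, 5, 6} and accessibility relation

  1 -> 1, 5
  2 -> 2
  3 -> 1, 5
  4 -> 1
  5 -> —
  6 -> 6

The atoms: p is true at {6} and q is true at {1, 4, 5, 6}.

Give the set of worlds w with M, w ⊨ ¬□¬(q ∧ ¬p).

{1, 3, 4}

1: □¬(q ∧ ¬p) is F. ✓
2: □¬(q ∧ ¬p) is T. ✗
3: □¬(q ∧ ¬p) is F. ✓
4: □¬(q ∧ ¬p) is F. ✓
5: □¬(q ∧ ¬p) is T. ✗
6: □¬(q ∧ ¬p) is T. ✗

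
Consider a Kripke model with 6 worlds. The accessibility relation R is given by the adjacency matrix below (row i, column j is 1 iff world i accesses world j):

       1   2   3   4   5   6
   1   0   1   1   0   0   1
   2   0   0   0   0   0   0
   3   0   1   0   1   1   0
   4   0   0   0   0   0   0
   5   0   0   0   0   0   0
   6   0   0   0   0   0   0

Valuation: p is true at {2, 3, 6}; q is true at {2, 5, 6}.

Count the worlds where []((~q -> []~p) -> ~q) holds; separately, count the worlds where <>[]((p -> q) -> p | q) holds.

For []((~q -> []~p) -> ~q):
1: successors {2, 3, 6}; (~q -> []~p) -> ~q there: 2:F, 3:T, 6:F. ✗
2: no successors, so []((~q -> []~p) -> ~q) holds vacuously. ✓
3: successors {2, 4, 5}; (~q -> []~p) -> ~q there: 2:F, 4:T, 5:F. ✗
4: no successors, so []((~q -> []~p) -> ~q) holds vacuously. ✓
5: no successors, so []((~q -> []~p) -> ~q) holds vacuously. ✓
6: no successors, so []((~q -> []~p) -> ~q) holds vacuously. ✓
— 4 worlds.
For <>[]((p -> q) -> p | q):
1: successors {2, 3, 6}; []((p -> q) -> p | q) there: 2:T, 3:F, 6:T. ✓
2: no successors, so <>[]((p -> q) -> p | q) fails. ✗
3: successors {2, 4, 5}; []((p -> q) -> p | q) there: 2:T, 4:T, 5:T. ✓
4: no successors, so <>[]((p -> q) -> p | q) fails. ✗
5: no successors, so <>[]((p -> q) -> p | q) fails. ✗
6: no successors, so <>[]((p -> q) -> p | q) fails. ✗
— 2 worlds.

4 and 2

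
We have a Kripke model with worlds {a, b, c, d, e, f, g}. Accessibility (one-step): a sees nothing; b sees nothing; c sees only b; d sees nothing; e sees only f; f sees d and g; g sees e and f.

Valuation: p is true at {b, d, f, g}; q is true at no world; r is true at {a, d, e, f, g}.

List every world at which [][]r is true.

{a, b, c, d, e, f, g}

a: no successors, so [][]r holds vacuously. ✓
b: no successors, so [][]r holds vacuously. ✓
c: successors {b}; []r there: b:T. ✓
d: no successors, so [][]r holds vacuously. ✓
e: successors {f}; []r there: f:T. ✓
f: successors {d, g}; []r there: d:T, g:T. ✓
g: successors {e, f}; []r there: e:T, f:T. ✓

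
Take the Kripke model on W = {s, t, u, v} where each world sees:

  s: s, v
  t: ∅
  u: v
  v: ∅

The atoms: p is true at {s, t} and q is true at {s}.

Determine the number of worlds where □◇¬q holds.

2

s: successors {s, v}; ◇¬q there: s:T, v:F. ✗
t: no successors, so □◇¬q holds vacuously. ✓
u: successors {v}; ◇¬q there: v:F. ✗
v: no successors, so □◇¬q holds vacuously. ✓
Satisfying worlds: {t, v}.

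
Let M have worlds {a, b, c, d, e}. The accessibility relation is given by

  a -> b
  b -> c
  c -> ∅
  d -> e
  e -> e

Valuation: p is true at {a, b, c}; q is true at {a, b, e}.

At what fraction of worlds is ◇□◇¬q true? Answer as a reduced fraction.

1/5

a: successors {b}; □◇¬q there: b:F. ✗
b: successors {c}; □◇¬q there: c:T. ✓
c: no successors, so ◇□◇¬q fails. ✗
d: successors {e}; □◇¬q there: e:F. ✗
e: successors {e}; □◇¬q there: e:F. ✗
That's 1 of 5 worlds, so 1/5.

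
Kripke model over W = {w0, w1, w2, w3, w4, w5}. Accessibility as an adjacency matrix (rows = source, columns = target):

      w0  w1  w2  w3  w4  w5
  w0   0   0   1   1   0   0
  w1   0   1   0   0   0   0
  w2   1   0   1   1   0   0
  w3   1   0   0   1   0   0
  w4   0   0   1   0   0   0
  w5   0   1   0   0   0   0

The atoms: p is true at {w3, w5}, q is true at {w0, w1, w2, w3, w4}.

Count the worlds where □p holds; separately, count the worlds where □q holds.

0 and 6

For □p:
w0: successors {w2, w3}; p there: w2:F, w3:T. ✗
w1: successors {w1}; p there: w1:F. ✗
w2: successors {w0, w2, w3}; p there: w0:F, w2:F, w3:T. ✗
w3: successors {w0, w3}; p there: w0:F, w3:T. ✗
w4: successors {w2}; p there: w2:F. ✗
w5: successors {w1}; p there: w1:F. ✗
— 0 worlds.
For □q:
w0: successors {w2, w3}; q there: w2:T, w3:T. ✓
w1: successors {w1}; q there: w1:T. ✓
w2: successors {w0, w2, w3}; q there: w0:T, w2:T, w3:T. ✓
w3: successors {w0, w3}; q there: w0:T, w3:T. ✓
w4: successors {w2}; q there: w2:T. ✓
w5: successors {w1}; q there: w1:T. ✓
— 6 worlds.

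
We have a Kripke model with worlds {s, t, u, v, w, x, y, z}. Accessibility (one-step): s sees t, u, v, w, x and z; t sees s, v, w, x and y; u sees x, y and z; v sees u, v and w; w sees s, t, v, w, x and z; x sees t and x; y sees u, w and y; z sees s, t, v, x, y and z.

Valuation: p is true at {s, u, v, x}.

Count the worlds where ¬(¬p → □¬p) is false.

4

s: ¬p → □¬p is T. ✗
t: ¬p → □¬p is F. ✓
u: ¬p → □¬p is T. ✗
v: ¬p → □¬p is T. ✗
w: ¬p → □¬p is F. ✓
x: ¬p → □¬p is T. ✗
y: ¬p → □¬p is F. ✓
z: ¬p → □¬p is F. ✓
Satisfying worlds: {t, w, y, z}.
So ¬(¬p → □¬p) fails at the other 4 worlds.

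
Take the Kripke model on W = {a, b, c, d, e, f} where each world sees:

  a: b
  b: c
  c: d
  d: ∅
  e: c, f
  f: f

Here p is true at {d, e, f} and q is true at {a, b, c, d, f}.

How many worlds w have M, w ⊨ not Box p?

a: Box p is F. ✓
b: Box p is F. ✓
c: Box p is T. ✗
d: Box p is T. ✗
e: Box p is F. ✓
f: Box p is T. ✗
Satisfying worlds: {a, b, e}.

3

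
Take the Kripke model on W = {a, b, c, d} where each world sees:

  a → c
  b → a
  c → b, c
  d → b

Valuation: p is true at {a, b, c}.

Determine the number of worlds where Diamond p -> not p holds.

a: Diamond p is T, not p is F. ✗
b: Diamond p is T, not p is F. ✗
c: Diamond p is T, not p is F. ✗
d: Diamond p is T, not p is T. ✓
Satisfying worlds: {d}.

1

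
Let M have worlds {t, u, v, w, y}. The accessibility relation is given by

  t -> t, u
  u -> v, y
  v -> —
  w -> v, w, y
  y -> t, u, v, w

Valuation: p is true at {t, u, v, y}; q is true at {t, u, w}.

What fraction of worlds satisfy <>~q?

3/5

t: successors {t, u}; ~q there: t:F, u:F. ✗
u: successors {v, y}; ~q there: v:T, y:T. ✓
v: no successors, so <>~q fails. ✗
w: successors {v, w, y}; ~q there: v:T, w:F, y:T. ✓
y: successors {t, u, v, w}; ~q there: t:F, u:F, v:T, w:F. ✓
That's 3 of 5 worlds, so 3/5.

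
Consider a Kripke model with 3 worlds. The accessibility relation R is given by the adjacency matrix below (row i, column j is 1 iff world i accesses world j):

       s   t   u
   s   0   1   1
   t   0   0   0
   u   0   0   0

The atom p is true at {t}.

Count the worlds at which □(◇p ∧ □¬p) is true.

s: successors {t, u}; ◇p ∧ □¬p there: t:F, u:F. ✗
t: no successors, so □(◇p ∧ □¬p) holds vacuously. ✓
u: no successors, so □(◇p ∧ □¬p) holds vacuously. ✓
Satisfying worlds: {t, u}.

2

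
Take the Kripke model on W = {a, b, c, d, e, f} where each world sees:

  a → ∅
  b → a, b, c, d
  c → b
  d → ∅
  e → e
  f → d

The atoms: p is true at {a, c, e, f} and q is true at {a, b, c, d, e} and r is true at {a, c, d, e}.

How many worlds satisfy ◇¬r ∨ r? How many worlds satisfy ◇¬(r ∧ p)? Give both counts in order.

5 and 3

For ◇¬r ∨ r:
a: ◇¬r is F, r is T. ✓
b: ◇¬r is T, r is F. ✓
c: ◇¬r is T, r is T. ✓
d: ◇¬r is F, r is T. ✓
e: ◇¬r is F, r is T. ✓
f: ◇¬r is F, r is F. ✗
— 5 worlds.
For ◇¬(r ∧ p):
a: no successors, so ◇¬(r ∧ p) fails. ✗
b: successors {a, b, c, d}; ¬(r ∧ p) there: a:F, b:T, c:F, d:T. ✓
c: successors {b}; ¬(r ∧ p) there: b:T. ✓
d: no successors, so ◇¬(r ∧ p) fails. ✗
e: successors {e}; ¬(r ∧ p) there: e:F. ✗
f: successors {d}; ¬(r ∧ p) there: d:T. ✓
— 3 worlds.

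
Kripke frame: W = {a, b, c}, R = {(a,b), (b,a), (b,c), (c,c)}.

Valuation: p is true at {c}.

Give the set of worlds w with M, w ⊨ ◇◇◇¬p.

a: successors {b}; ◇◇¬p there: b:T. ✓
b: successors {a, c}; ◇◇¬p there: a:T, c:F. ✓
c: successors {c}; ◇◇¬p there: c:F. ✗

{a, b}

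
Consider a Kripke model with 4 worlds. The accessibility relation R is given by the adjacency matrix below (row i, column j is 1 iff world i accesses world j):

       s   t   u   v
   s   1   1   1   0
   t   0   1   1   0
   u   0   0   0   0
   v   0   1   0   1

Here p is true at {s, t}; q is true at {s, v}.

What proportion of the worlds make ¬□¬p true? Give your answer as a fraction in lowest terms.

s: □¬p is F. ✓
t: □¬p is F. ✓
u: □¬p is T. ✗
v: □¬p is F. ✓
That's 3 of 4 worlds, so 3/4.

3/4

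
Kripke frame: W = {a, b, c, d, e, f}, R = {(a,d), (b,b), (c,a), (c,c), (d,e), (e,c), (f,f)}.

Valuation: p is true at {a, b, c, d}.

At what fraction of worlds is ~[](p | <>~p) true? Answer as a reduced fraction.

a: [](p | <>~p) is T. ✗
b: [](p | <>~p) is T. ✗
c: [](p | <>~p) is T. ✗
d: [](p | <>~p) is F. ✓
e: [](p | <>~p) is T. ✗
f: [](p | <>~p) is T. ✗
That's 1 of 6 worlds, so 1/6.

1/6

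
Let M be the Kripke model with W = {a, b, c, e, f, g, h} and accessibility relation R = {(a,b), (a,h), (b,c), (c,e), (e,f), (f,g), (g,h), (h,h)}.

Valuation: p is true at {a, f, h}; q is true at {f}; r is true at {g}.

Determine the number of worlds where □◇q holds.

1

a: successors {b, h}; ◇q there: b:F, h:F. ✗
b: successors {c}; ◇q there: c:F. ✗
c: successors {e}; ◇q there: e:T. ✓
e: successors {f}; ◇q there: f:F. ✗
f: successors {g}; ◇q there: g:F. ✗
g: successors {h}; ◇q there: h:F. ✗
h: successors {h}; ◇q there: h:F. ✗
Satisfying worlds: {c}.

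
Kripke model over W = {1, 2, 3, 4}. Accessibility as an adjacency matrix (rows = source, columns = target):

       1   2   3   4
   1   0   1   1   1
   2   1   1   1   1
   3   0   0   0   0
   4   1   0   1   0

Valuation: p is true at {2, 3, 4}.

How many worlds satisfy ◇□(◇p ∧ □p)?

1: successors {2, 3, 4}; □(◇p ∧ □p) there: 2:F, 3:T, 4:F. ✓
2: successors {1, 2, 3, 4}; □(◇p ∧ □p) there: 1:F, 2:F, 3:T, 4:F. ✓
3: no successors, so ◇□(◇p ∧ □p) fails. ✗
4: successors {1, 3}; □(◇p ∧ □p) there: 1:F, 3:T. ✓
Satisfying worlds: {1, 2, 4}.

3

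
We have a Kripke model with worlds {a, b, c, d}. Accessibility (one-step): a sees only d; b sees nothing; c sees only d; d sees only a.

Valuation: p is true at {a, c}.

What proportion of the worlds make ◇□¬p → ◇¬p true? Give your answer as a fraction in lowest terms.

a: ◇□¬p is F, ◇¬p is T. ✓
b: ◇□¬p is F, ◇¬p is F. ✓
c: ◇□¬p is F, ◇¬p is T. ✓
d: ◇□¬p is T, ◇¬p is F. ✗
That's 3 of 4 worlds, so 3/4.

3/4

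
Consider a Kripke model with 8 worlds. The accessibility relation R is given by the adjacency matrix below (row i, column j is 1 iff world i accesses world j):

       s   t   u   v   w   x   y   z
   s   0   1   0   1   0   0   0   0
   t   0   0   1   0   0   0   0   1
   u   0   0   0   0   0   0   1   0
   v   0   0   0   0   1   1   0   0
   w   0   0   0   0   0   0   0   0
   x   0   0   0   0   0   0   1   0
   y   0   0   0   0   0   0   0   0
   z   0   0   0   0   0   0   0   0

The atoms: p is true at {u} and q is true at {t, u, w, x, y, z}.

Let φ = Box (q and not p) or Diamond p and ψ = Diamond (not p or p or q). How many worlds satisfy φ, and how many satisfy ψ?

7 and 5

For Box (q and not p) or Diamond p:
s: Box (q and not p) is F, Diamond p is F. ✗
t: Box (q and not p) is F, Diamond p is T. ✓
u: Box (q and not p) is T, Diamond p is F. ✓
v: Box (q and not p) is T, Diamond p is F. ✓
w: Box (q and not p) is T, Diamond p is F. ✓
x: Box (q and not p) is T, Diamond p is F. ✓
y: Box (q and not p) is T, Diamond p is F. ✓
z: Box (q and not p) is T, Diamond p is F. ✓
— 7 worlds.
For Diamond (not p or p or q):
s: successors {t, v}; not p or p or q there: t:T, v:T. ✓
t: successors {u, z}; not p or p or q there: u:T, z:T. ✓
u: successors {y}; not p or p or q there: y:T. ✓
v: successors {w, x}; not p or p or q there: w:T, x:T. ✓
w: no successors, so Diamond (not p or p or q) fails. ✗
x: successors {y}; not p or p or q there: y:T. ✓
y: no successors, so Diamond (not p or p or q) fails. ✗
z: no successors, so Diamond (not p or p or q) fails. ✗
— 5 worlds.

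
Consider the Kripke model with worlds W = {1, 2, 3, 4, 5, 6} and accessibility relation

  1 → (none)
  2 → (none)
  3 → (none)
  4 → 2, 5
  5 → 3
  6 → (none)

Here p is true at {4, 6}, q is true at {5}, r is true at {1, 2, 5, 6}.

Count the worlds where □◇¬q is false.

2

1: no successors, so □◇¬q holds vacuously. ✓
2: no successors, so □◇¬q holds vacuously. ✓
3: no successors, so □◇¬q holds vacuously. ✓
4: successors {2, 5}; ◇¬q there: 2:F, 5:T. ✗
5: successors {3}; ◇¬q there: 3:F. ✗
6: no successors, so □◇¬q holds vacuously. ✓
Satisfying worlds: {1, 2, 3, 6}.
So □◇¬q fails at the other 2 worlds.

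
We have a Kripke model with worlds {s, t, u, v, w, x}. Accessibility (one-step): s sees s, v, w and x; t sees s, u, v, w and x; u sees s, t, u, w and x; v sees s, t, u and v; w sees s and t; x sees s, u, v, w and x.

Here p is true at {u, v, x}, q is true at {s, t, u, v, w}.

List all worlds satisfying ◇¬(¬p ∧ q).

{s, t, u, v, x}

s: successors {s, v, w, x}; ¬(¬p ∧ q) there: s:F, v:T, w:F, x:T. ✓
t: successors {s, u, v, w, x}; ¬(¬p ∧ q) there: s:F, u:T, v:T, w:F, x:T. ✓
u: successors {s, t, u, w, x}; ¬(¬p ∧ q) there: s:F, t:F, u:T, w:F, x:T. ✓
v: successors {s, t, u, v}; ¬(¬p ∧ q) there: s:F, t:F, u:T, v:T. ✓
w: successors {s, t}; ¬(¬p ∧ q) there: s:F, t:F. ✗
x: successors {s, u, v, w, x}; ¬(¬p ∧ q) there: s:F, u:T, v:T, w:F, x:T. ✓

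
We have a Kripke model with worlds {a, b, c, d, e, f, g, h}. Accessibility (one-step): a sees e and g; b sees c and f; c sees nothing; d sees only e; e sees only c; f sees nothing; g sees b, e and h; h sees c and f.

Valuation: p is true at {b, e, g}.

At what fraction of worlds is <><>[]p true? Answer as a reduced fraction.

3/8

a: successors {e, g}; <>[]p there: e:T, g:F. ✓
b: successors {c, f}; <>[]p there: c:F, f:F. ✗
c: no successors, so <><>[]p fails. ✗
d: successors {e}; <>[]p there: e:T. ✓
e: successors {c}; <>[]p there: c:F. ✗
f: no successors, so <><>[]p fails. ✗
g: successors {b, e, h}; <>[]p there: b:T, e:T, h:T. ✓
h: successors {c, f}; <>[]p there: c:F, f:F. ✗
That's 3 of 8 worlds, so 3/8.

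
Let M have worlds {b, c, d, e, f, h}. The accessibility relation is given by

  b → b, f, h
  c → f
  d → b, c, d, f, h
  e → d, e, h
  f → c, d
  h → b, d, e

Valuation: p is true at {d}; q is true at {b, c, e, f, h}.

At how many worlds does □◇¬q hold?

2

b: successors {b, f, h}; ◇¬q there: b:F, f:T, h:T. ✗
c: successors {f}; ◇¬q there: f:T. ✓
d: successors {b, c, d, f, h}; ◇¬q there: b:F, c:F, d:T, f:T, h:T. ✗
e: successors {d, e, h}; ◇¬q there: d:T, e:T, h:T. ✓
f: successors {c, d}; ◇¬q there: c:F, d:T. ✗
h: successors {b, d, e}; ◇¬q there: b:F, d:T, e:T. ✗
Satisfying worlds: {c, e}.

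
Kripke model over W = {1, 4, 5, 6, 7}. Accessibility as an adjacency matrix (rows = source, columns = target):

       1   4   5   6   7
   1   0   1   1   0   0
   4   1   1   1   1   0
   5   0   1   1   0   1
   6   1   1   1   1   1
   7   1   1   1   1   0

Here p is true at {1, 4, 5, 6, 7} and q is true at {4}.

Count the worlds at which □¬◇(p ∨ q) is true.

1: successors {4, 5}; ¬◇(p ∨ q) there: 4:F, 5:F. ✗
4: successors {1, 4, 5, 6}; ¬◇(p ∨ q) there: 1:F, 4:F, 5:F, 6:F. ✗
5: successors {4, 5, 7}; ¬◇(p ∨ q) there: 4:F, 5:F, 7:F. ✗
6: successors {1, 4, 5, 6, 7}; ¬◇(p ∨ q) there: 1:F, 4:F, 5:F, 6:F, 7:F. ✗
7: successors {1, 4, 5, 6}; ¬◇(p ∨ q) there: 1:F, 4:F, 5:F, 6:F. ✗
Satisfying worlds: ∅.

0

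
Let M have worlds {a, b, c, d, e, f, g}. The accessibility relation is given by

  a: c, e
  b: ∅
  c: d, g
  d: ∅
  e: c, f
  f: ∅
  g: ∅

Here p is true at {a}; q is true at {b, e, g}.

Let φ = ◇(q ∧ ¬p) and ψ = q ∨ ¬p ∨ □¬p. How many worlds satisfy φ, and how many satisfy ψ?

For ◇(q ∧ ¬p):
a: successors {c, e}; q ∧ ¬p there: c:F, e:T. ✓
b: no successors, so ◇(q ∧ ¬p) fails. ✗
c: successors {d, g}; q ∧ ¬p there: d:F, g:T. ✓
d: no successors, so ◇(q ∧ ¬p) fails. ✗
e: successors {c, f}; q ∧ ¬p there: c:F, f:F. ✗
f: no successors, so ◇(q ∧ ¬p) fails. ✗
g: no successors, so ◇(q ∧ ¬p) fails. ✗
— 2 worlds.
For q ∨ ¬p ∨ □¬p:
a: q ∨ ¬p is F, □¬p is T. ✓
b: q ∨ ¬p is T, □¬p is T. ✓
c: q ∨ ¬p is T, □¬p is T. ✓
d: q ∨ ¬p is T, □¬p is T. ✓
e: q ∨ ¬p is T, □¬p is T. ✓
f: q ∨ ¬p is T, □¬p is T. ✓
g: q ∨ ¬p is T, □¬p is T. ✓
— 7 worlds.

2 and 7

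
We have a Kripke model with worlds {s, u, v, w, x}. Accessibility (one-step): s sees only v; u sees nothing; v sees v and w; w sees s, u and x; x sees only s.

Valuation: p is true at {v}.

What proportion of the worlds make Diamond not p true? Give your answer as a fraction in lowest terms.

3/5

s: successors {v}; not p there: v:F. ✗
u: no successors, so Diamond not p fails. ✗
v: successors {v, w}; not p there: v:F, w:T. ✓
w: successors {s, u, x}; not p there: s:T, u:T, x:T. ✓
x: successors {s}; not p there: s:T. ✓
That's 3 of 5 worlds, so 3/5.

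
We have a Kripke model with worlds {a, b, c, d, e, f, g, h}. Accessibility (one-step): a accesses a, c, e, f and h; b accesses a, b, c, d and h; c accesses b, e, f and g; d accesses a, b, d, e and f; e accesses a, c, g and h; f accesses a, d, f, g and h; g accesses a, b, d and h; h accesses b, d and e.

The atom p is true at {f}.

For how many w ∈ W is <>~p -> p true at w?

1

a: <>~p is T, p is F. ✗
b: <>~p is T, p is F. ✗
c: <>~p is T, p is F. ✗
d: <>~p is T, p is F. ✗
e: <>~p is T, p is F. ✗
f: <>~p is T, p is T. ✓
g: <>~p is T, p is F. ✗
h: <>~p is T, p is F. ✗
Satisfying worlds: {f}.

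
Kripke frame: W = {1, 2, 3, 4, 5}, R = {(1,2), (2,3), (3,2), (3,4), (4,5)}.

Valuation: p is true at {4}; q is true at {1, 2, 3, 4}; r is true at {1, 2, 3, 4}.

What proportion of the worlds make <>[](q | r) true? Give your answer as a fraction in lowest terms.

4/5

1: successors {2}; [](q | r) there: 2:T. ✓
2: successors {3}; [](q | r) there: 3:T. ✓
3: successors {2, 4}; [](q | r) there: 2:T, 4:F. ✓
4: successors {5}; [](q | r) there: 5:T. ✓
5: no successors, so <>[](q | r) fails. ✗
That's 4 of 5 worlds, so 4/5.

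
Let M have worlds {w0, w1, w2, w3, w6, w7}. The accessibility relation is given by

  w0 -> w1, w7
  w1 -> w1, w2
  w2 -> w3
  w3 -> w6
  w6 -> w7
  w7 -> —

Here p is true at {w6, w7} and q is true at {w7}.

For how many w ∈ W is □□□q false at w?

w0: successors {w1, w7}; □□q there: w1:F, w7:T. ✗
w1: successors {w1, w2}; □□q there: w1:F, w2:F. ✗
w2: successors {w3}; □□q there: w3:T. ✓
w3: successors {w6}; □□q there: w6:T. ✓
w6: successors {w7}; □□q there: w7:T. ✓
w7: no successors, so □□□q holds vacuously. ✓
Satisfying worlds: {w2, w3, w6, w7}.
So □□□q fails at the other 2 worlds.

2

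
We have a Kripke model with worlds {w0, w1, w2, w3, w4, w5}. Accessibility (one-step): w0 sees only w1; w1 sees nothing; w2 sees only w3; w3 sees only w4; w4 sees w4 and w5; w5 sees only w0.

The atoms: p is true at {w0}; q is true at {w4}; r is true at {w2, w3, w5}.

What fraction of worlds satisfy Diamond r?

w0: successors {w1}; r there: w1:F. ✗
w1: no successors, so Diamond r fails. ✗
w2: successors {w3}; r there: w3:T. ✓
w3: successors {w4}; r there: w4:F. ✗
w4: successors {w4, w5}; r there: w4:F, w5:T. ✓
w5: successors {w0}; r there: w0:F. ✗
That's 2 of 6 worlds, so 2/6 = 1/3.

1/3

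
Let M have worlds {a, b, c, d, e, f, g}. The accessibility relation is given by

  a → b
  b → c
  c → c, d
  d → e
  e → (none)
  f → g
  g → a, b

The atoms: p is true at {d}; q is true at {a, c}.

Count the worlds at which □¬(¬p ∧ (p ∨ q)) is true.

a: successors {b}; ¬(¬p ∧ (p ∨ q)) there: b:T. ✓
b: successors {c}; ¬(¬p ∧ (p ∨ q)) there: c:F. ✗
c: successors {c, d}; ¬(¬p ∧ (p ∨ q)) there: c:F, d:T. ✗
d: successors {e}; ¬(¬p ∧ (p ∨ q)) there: e:T. ✓
e: no successors, so □¬(¬p ∧ (p ∨ q)) holds vacuously. ✓
f: successors {g}; ¬(¬p ∧ (p ∨ q)) there: g:T. ✓
g: successors {a, b}; ¬(¬p ∧ (p ∨ q)) there: a:F, b:T. ✗
Satisfying worlds: {a, d, e, f}.

4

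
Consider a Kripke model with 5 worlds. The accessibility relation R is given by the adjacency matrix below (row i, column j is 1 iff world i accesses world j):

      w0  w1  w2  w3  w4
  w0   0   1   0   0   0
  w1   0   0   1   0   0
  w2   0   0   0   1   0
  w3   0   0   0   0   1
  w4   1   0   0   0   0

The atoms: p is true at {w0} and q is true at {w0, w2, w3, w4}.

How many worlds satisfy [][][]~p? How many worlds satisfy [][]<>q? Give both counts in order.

For [][][]~p:
w0: successors {w1}; [][]~p there: w1:T. ✓
w1: successors {w2}; [][]~p there: w2:T. ✓
w2: successors {w3}; [][]~p there: w3:F. ✗
w3: successors {w4}; [][]~p there: w4:T. ✓
w4: successors {w0}; [][]~p there: w0:T. ✓
— 4 worlds.
For [][]<>q:
w0: successors {w1}; []<>q there: w1:T. ✓
w1: successors {w2}; []<>q there: w2:T. ✓
w2: successors {w3}; []<>q there: w3:T. ✓
w3: successors {w4}; []<>q there: w4:F. ✗
w4: successors {w0}; []<>q there: w0:T. ✓
— 4 worlds.

4 and 4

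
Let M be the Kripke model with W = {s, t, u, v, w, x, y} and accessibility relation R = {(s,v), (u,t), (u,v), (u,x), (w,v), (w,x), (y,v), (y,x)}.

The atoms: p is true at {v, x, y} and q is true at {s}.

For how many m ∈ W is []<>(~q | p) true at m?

s: successors {v}; <>(~q | p) there: v:F. ✗
t: no successors, so []<>(~q | p) holds vacuously. ✓
u: successors {t, v, x}; <>(~q | p) there: t:F, v:F, x:F. ✗
v: no successors, so []<>(~q | p) holds vacuously. ✓
w: successors {v, x}; <>(~q | p) there: v:F, x:F. ✗
x: no successors, so []<>(~q | p) holds vacuously. ✓
y: successors {v, x}; <>(~q | p) there: v:F, x:F. ✗
Satisfying worlds: {t, v, x}.

3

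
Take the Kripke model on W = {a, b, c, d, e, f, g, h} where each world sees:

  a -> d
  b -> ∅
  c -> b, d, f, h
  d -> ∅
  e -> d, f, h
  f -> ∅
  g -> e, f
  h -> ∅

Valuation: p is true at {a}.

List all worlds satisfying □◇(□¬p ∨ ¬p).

a: successors {d}; ◇(□¬p ∨ ¬p) there: d:F. ✗
b: no successors, so □◇(□¬p ∨ ¬p) holds vacuously. ✓
c: successors {b, d, f, h}; ◇(□¬p ∨ ¬p) there: b:F, d:F, f:F, h:F. ✗
d: no successors, so □◇(□¬p ∨ ¬p) holds vacuously. ✓
e: successors {d, f, h}; ◇(□¬p ∨ ¬p) there: d:F, f:F, h:F. ✗
f: no successors, so □◇(□¬p ∨ ¬p) holds vacuously. ✓
g: successors {e, f}; ◇(□¬p ∨ ¬p) there: e:T, f:F. ✗
h: no successors, so □◇(□¬p ∨ ¬p) holds vacuously. ✓

{b, d, f, h}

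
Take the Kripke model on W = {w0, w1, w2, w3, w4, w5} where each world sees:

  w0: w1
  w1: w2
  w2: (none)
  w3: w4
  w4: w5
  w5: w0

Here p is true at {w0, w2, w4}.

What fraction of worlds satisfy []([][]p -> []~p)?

w0: successors {w1}; [][]p -> []~p there: w1:F. ✗
w1: successors {w2}; [][]p -> []~p there: w2:T. ✓
w2: no successors, so []([][]p -> []~p) holds vacuously. ✓
w3: successors {w4}; [][]p -> []~p there: w4:T. ✓
w4: successors {w5}; [][]p -> []~p there: w5:T. ✓
w5: successors {w0}; [][]p -> []~p there: w0:T. ✓
That's 5 of 6 worlds, so 5/6.

5/6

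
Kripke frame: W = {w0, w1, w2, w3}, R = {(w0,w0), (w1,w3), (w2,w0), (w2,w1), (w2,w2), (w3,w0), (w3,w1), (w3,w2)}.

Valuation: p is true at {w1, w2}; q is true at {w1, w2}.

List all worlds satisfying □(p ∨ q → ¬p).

w0: successors {w0}; p ∨ q → ¬p there: w0:T. ✓
w1: successors {w3}; p ∨ q → ¬p there: w3:T. ✓
w2: successors {w0, w1, w2}; p ∨ q → ¬p there: w0:T, w1:F, w2:F. ✗
w3: successors {w0, w1, w2}; p ∨ q → ¬p there: w0:T, w1:F, w2:F. ✗

{w0, w1}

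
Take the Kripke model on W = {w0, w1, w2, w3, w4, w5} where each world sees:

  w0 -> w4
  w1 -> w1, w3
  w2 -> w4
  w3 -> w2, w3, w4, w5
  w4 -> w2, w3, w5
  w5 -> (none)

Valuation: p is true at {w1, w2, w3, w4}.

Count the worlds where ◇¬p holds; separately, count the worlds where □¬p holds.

2 and 1

For ◇¬p:
w0: successors {w4}; ¬p there: w4:F. ✗
w1: successors {w1, w3}; ¬p there: w1:F, w3:F. ✗
w2: successors {w4}; ¬p there: w4:F. ✗
w3: successors {w2, w3, w4, w5}; ¬p there: w2:F, w3:F, w4:F, w5:T. ✓
w4: successors {w2, w3, w5}; ¬p there: w2:F, w3:F, w5:T. ✓
w5: no successors, so ◇¬p fails. ✗
— 2 worlds.
For □¬p:
w0: successors {w4}; ¬p there: w4:F. ✗
w1: successors {w1, w3}; ¬p there: w1:F, w3:F. ✗
w2: successors {w4}; ¬p there: w4:F. ✗
w3: successors {w2, w3, w4, w5}; ¬p there: w2:F, w3:F, w4:F, w5:T. ✗
w4: successors {w2, w3, w5}; ¬p there: w2:F, w3:F, w5:T. ✗
w5: no successors, so □¬p holds vacuously. ✓
— 1 world.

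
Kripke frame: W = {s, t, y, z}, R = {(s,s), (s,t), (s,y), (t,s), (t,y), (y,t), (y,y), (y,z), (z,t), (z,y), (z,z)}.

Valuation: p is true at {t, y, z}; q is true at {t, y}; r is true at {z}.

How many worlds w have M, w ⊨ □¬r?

2

s: successors {s, t, y}; ¬r there: s:T, t:T, y:T. ✓
t: successors {s, y}; ¬r there: s:T, y:T. ✓
y: successors {t, y, z}; ¬r there: t:T, y:T, z:F. ✗
z: successors {t, y, z}; ¬r there: t:T, y:T, z:F. ✗
Satisfying worlds: {s, t}.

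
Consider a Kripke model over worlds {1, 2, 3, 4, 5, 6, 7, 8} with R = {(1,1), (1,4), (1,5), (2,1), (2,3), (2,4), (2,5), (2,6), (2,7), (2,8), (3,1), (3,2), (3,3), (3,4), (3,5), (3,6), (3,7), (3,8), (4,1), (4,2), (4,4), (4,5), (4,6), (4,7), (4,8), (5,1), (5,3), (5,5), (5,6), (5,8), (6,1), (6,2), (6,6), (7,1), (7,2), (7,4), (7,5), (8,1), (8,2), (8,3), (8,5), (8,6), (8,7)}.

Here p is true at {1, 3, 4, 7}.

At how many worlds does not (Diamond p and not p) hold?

4

1: Diamond p and not p is F. ✓
2: Diamond p and not p is T. ✗
3: Diamond p and not p is F. ✓
4: Diamond p and not p is F. ✓
5: Diamond p and not p is T. ✗
6: Diamond p and not p is T. ✗
7: Diamond p and not p is F. ✓
8: Diamond p and not p is T. ✗
Satisfying worlds: {1, 3, 4, 7}.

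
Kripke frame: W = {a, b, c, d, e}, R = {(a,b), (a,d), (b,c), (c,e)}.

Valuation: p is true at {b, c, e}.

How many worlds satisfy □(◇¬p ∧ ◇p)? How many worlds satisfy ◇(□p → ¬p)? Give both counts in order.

2 and 1

For □(◇¬p ∧ ◇p):
a: successors {b, d}; ◇¬p ∧ ◇p there: b:F, d:F. ✗
b: successors {c}; ◇¬p ∧ ◇p there: c:F. ✗
c: successors {e}; ◇¬p ∧ ◇p there: e:F. ✗
d: no successors, so □(◇¬p ∧ ◇p) holds vacuously. ✓
e: no successors, so □(◇¬p ∧ ◇p) holds vacuously. ✓
— 2 worlds.
For ◇(□p → ¬p):
a: successors {b, d}; □p → ¬p there: b:F, d:T. ✓
b: successors {c}; □p → ¬p there: c:F. ✗
c: successors {e}; □p → ¬p there: e:F. ✗
d: no successors, so ◇(□p → ¬p) fails. ✗
e: no successors, so ◇(□p → ¬p) fails. ✗
— 1 world.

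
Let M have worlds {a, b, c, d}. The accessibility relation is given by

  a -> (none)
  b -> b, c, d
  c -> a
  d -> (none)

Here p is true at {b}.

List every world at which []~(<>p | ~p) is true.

{a, d}

a: no successors, so []~(<>p | ~p) holds vacuously. ✓
b: successors {b, c, d}; ~(<>p | ~p) there: b:F, c:F, d:F. ✗
c: successors {a}; ~(<>p | ~p) there: a:F. ✗
d: no successors, so []~(<>p | ~p) holds vacuously. ✓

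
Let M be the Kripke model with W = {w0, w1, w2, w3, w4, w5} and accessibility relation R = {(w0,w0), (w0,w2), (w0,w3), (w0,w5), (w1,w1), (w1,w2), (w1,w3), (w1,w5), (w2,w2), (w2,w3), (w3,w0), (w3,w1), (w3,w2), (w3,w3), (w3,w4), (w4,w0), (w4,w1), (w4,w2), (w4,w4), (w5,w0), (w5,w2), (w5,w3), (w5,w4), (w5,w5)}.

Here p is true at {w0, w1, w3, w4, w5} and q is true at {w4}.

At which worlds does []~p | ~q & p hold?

w0: []~p is F, ~q & p is T. ✓
w1: []~p is F, ~q & p is T. ✓
w2: []~p is F, ~q & p is F. ✗
w3: []~p is F, ~q & p is T. ✓
w4: []~p is F, ~q & p is F. ✗
w5: []~p is F, ~q & p is T. ✓

{w0, w1, w3, w5}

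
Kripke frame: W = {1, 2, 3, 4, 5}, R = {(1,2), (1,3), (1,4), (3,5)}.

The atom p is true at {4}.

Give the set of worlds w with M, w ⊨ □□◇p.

{2, 3, 4, 5}

1: successors {2, 3, 4}; □◇p there: 2:T, 3:F, 4:T. ✗
2: no successors, so □□◇p holds vacuously. ✓
3: successors {5}; □◇p there: 5:T. ✓
4: no successors, so □□◇p holds vacuously. ✓
5: no successors, so □□◇p holds vacuously. ✓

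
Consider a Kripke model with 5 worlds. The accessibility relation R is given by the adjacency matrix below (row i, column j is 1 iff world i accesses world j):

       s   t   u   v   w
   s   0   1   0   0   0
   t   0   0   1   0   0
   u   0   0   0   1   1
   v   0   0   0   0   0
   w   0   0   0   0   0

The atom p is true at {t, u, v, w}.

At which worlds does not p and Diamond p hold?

s: not p is T, Diamond p is T. ✓
t: not p is F, Diamond p is T. ✗
u: not p is F, Diamond p is T. ✗
v: not p is F, Diamond p is F. ✗
w: not p is F, Diamond p is F. ✗

{s}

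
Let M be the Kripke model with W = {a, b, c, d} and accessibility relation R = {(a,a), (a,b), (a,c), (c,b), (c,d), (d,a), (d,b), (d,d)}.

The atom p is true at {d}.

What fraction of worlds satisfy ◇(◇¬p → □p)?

3/4

a: successors {a, b, c}; ◇¬p → □p there: a:F, b:T, c:F. ✓
b: no successors, so ◇(◇¬p → □p) fails. ✗
c: successors {b, d}; ◇¬p → □p there: b:T, d:F. ✓
d: successors {a, b, d}; ◇¬p → □p there: a:F, b:T, d:F. ✓
That's 3 of 4 worlds, so 3/4.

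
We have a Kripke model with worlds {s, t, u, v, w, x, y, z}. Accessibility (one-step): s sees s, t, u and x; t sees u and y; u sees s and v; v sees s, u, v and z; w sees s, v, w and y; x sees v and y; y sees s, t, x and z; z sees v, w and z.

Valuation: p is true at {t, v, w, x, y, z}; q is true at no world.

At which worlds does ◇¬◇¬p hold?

{s, v, y, z}

s: successors {s, t, u, x}; ¬◇¬p there: s:F, t:F, u:F, x:T. ✓
t: successors {u, y}; ¬◇¬p there: u:F, y:F. ✗
u: successors {s, v}; ¬◇¬p there: s:F, v:F. ✗
v: successors {s, u, v, z}; ¬◇¬p there: s:F, u:F, v:F, z:T. ✓
w: successors {s, v, w, y}; ¬◇¬p there: s:F, v:F, w:F, y:F. ✗
x: successors {v, y}; ¬◇¬p there: v:F, y:F. ✗
y: successors {s, t, x, z}; ¬◇¬p there: s:F, t:F, x:T, z:T. ✓
z: successors {v, w, z}; ¬◇¬p there: v:F, w:F, z:T. ✓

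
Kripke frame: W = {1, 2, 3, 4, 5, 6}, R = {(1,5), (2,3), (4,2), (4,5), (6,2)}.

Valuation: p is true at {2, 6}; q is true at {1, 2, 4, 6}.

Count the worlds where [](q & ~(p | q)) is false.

1: successors {5}; q & ~(p | q) there: 5:F. ✗
2: successors {3}; q & ~(p | q) there: 3:F. ✗
3: no successors, so [](q & ~(p | q)) holds vacuously. ✓
4: successors {2, 5}; q & ~(p | q) there: 2:F, 5:F. ✗
5: no successors, so [](q & ~(p | q)) holds vacuously. ✓
6: successors {2}; q & ~(p | q) there: 2:F. ✗
Satisfying worlds: {3, 5}.
So [](q & ~(p | q)) fails at the other 4 worlds.

4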